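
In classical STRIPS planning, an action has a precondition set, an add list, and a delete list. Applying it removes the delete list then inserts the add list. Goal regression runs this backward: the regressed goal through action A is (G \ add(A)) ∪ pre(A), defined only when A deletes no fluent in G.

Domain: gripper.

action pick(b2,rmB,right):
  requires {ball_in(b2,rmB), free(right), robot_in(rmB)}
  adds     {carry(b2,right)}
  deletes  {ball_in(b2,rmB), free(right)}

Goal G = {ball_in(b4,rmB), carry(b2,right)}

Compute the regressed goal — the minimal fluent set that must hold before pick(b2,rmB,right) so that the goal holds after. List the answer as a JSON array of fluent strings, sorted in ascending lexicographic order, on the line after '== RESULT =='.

Regress:
  G ∩ del = {}  (empty — regression defined)
  G \ add = {ball_in(b4,rmB), carry(b2,right)} \ {carry(b2,right)} = {ball_in(b4,rmB)}
  ∪ pre   = {ball_in(b4,rmB)} ∪ {ball_in(b2,rmB), free(right), robot_in(rmB)}
          = {ball_in(b2,rmB), ball_in(b4,rmB), free(right), robot_in(rmB)}

== RESULT ==
["ball_in(b2,rmB)", "ball_in(b4,rmB)", "free(right)", "robot_in(rmB)"]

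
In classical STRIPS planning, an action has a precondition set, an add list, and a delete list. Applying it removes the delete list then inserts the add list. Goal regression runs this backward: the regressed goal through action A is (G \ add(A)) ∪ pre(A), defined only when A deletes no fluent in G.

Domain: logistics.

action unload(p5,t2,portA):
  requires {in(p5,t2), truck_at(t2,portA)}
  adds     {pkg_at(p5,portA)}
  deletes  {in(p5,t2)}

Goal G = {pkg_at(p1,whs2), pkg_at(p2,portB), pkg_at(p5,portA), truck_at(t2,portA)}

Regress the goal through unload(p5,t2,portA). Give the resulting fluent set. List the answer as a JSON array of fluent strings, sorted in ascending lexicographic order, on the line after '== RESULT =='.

Regress:
  G ∩ del = {}  (empty — regression defined)
  G \ add = {pkg_at(p1,whs2), pkg_at(p2,portB), pkg_at(p5,portA), truck_at(t2,portA)} \ {pkg_at(p5,portA)} = {pkg_at(p1,whs2), pkg_at(p2,portB), truck_at(t2,portA)}
  ∪ pre   = {pkg_at(p1,whs2), pkg_at(p2,portB), truck_at(t2,portA)} ∪ {in(p5,t2), truck_at(t2,portA)}
          = {in(p5,t2), pkg_at(p1,whs2), pkg_at(p2,portB), truck_at(t2,portA)}

== RESULT ==
["in(p5,t2)", "pkg_at(p1,whs2)", "pkg_at(p2,portB)", "truck_at(t2,portA)"]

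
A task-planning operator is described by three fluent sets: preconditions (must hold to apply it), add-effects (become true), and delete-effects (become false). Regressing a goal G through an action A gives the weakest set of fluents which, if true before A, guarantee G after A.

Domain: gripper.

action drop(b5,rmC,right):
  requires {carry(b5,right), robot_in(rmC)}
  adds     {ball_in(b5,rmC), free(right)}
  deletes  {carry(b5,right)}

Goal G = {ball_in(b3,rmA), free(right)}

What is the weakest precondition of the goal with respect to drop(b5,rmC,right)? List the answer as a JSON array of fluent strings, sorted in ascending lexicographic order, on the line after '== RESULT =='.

Compute (G \ add) ∪ pre:
  G ∩ del = {}  (empty — regression defined)
  G \ add = {ball_in(b3,rmA), free(right)} \ {ball_in(b5,rmC), free(right)} = {ball_in(b3,rmA)}
  ∪ pre   = {ball_in(b3,rmA)} ∪ {carry(b5,right), robot_in(rmC)}
          = {ball_in(b3,rmA), carry(b5,right), robot_in(rmC)}

== RESULT ==
["ball_in(b3,rmA)", "carry(b5,right)", "robot_in(rmC)"]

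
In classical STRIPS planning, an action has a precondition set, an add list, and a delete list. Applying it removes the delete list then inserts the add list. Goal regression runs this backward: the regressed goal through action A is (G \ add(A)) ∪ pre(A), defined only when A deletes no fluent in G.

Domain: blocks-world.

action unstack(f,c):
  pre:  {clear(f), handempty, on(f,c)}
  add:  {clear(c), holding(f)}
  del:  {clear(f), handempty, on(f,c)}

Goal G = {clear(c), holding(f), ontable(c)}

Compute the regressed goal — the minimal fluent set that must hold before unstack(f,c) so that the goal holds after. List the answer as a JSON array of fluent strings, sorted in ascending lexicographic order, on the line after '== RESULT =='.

Compute (G \ add) ∪ pre:
  G ∩ del = {}  (empty — regression defined)
  G \ add = {clear(c), holding(f), ontable(c)} \ {clear(c), holding(f)} = {ontable(c)}
  ∪ pre   = {ontable(c)} ∪ {clear(f), handempty, on(f,c)}
          = {clear(f), handempty, on(f,c), ontable(c)}

== RESULT ==
["clear(f)", "handempty", "on(f,c)", "ontable(c)"]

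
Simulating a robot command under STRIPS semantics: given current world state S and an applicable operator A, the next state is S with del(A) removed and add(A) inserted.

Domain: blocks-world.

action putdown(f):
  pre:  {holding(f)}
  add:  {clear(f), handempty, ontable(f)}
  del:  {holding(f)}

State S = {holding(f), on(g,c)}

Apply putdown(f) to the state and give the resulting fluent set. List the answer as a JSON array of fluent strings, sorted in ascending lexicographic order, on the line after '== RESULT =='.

Compute (S \ del) ∪ add:
  pre ⊆ S: {holding(f)} ⊆ S  — applicable
  S \ del = {on(g,c)}
  ∪ add   = {clear(f), handempty, on(g,c), ontable(f)}

== RESULT ==
["clear(f)", "handempty", "on(g,c)", "ontable(f)"]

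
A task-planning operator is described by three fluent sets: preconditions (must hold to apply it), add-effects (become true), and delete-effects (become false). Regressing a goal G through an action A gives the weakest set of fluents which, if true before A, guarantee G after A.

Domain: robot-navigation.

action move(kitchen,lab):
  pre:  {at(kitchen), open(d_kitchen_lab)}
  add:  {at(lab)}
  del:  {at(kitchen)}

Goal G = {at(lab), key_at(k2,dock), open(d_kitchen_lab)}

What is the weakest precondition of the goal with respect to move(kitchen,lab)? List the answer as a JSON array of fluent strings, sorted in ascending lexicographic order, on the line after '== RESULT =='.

Compute (G \ add) ∪ pre:
  G ∩ del = {}  (empty — regression defined)
  G \ add = {at(lab), key_at(k2,dock), open(d_kitchen_lab)} \ {at(lab)} = {key_at(k2,dock), open(d_kitchen_lab)}
  ∪ pre   = {key_at(k2,dock), open(d_kitchen_lab)} ∪ {at(kitchen), open(d_kitchen_lab)}
          = {at(kitchen), key_at(k2,dock), open(d_kitchen_lab)}

== RESULT ==
["at(kitchen)", "key_at(k2,dock)", "open(d_kitchen_lab)"]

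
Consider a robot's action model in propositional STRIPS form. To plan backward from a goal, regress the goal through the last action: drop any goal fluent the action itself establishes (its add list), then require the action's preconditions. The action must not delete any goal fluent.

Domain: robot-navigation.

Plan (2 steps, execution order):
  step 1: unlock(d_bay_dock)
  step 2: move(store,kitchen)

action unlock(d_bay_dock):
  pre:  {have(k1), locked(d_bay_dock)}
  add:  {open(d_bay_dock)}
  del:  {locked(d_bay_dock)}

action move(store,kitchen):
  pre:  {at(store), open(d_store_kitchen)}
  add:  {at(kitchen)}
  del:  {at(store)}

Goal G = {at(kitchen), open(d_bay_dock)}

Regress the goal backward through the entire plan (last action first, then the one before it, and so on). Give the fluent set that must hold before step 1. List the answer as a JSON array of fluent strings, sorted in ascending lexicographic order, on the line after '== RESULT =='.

Regress step by step:
  through step 2 (move(store,kitchen)): drop {at(kitchen)}, keep {open(d_bay_dock)}, require {at(store), open(d_store_kitchen)}
    → {at(store), open(d_bay_dock), open(d_store_kitchen)}
  through step 1 (unlock(d_bay_dock)): drop {open(d_bay_dock)}, keep {at(store), open(d_store_kitchen)}, require {have(k1), locked(d_bay_dock)}
    → {at(store), have(k1), locked(d_bay_dock), open(d_store_kitchen)}

== RESULT ==
["at(store)", "have(k1)", "locked(d_bay_dock)", "open(d_store_kitchen)"]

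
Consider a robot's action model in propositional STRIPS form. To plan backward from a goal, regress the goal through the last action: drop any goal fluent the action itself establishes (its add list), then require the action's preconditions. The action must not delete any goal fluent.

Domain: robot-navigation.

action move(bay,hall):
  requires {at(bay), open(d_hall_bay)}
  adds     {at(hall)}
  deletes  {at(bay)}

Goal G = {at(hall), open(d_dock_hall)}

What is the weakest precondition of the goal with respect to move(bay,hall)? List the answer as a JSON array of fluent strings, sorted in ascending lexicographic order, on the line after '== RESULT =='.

Compute (G \ add) ∪ pre:
  G ∩ del = {}  (empty — regression defined)
  G \ add = {at(hall), open(d_dock_hall)} \ {at(hall)} = {open(d_dock_hall)}
  ∪ pre   = {open(d_dock_hall)} ∪ {at(bay), open(d_hall_bay)}
          = {at(bay), open(d_dock_hall), open(d_hall_bay)}

== RESULT ==
["at(bay)", "open(d_dock_hall)", "open(d_hall_bay)"]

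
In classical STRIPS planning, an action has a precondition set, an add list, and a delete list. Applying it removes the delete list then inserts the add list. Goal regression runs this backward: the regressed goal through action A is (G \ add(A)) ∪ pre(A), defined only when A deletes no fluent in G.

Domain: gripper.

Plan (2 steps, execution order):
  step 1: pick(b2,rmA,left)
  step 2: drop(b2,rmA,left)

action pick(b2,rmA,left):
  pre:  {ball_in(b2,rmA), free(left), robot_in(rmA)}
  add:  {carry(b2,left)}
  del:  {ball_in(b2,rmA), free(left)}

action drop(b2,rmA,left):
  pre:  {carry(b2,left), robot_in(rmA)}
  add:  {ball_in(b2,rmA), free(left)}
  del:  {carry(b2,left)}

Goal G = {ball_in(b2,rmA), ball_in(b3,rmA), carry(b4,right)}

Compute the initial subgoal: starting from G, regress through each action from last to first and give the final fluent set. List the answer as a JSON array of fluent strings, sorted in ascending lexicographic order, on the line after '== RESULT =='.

Work backward from the goal:
  through step 2 (drop(b2,rmA,left)): drop {ball_in(b2,rmA)}, keep {ball_in(b3,rmA), carry(b4,right)}, require {carry(b2,left), robot_in(rmA)}
    → {ball_in(b3,rmA), carry(b2,left), carry(b4,right), robot_in(rmA)}
  through step 1 (pick(b2,rmA,left)): drop {carry(b2,left)}, keep {ball_in(b3,rmA), carry(b4,right), robot_in(rmA)}, require {ball_in(b2,rmA), free(left), robot_in(rmA)}
    → {ball_in(b2,rmA), ball_in(b3,rmA), carry(b4,right), free(left), robot_in(rmA)}

== RESULT ==
["ball_in(b2,rmA)", "ball_in(b3,rmA)", "carry(b4,right)", "free(left)", "robot_in(rmA)"]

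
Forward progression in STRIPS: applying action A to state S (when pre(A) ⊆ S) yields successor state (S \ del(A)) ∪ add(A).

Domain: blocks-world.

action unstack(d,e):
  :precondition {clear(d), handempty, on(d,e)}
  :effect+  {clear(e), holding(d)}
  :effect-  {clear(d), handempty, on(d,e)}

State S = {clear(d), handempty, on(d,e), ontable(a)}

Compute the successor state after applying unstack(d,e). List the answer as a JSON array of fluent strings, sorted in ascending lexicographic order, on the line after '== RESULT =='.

Compute (S \ del) ∪ add:
  pre ⊆ S: {clear(d), handempty, on(d,e)} ⊆ S  — applicable
  S \ del = {ontable(a)}
  ∪ add   = {clear(e), holding(d), ontable(a)}

== RESULT ==
["clear(e)", "holding(d)", "ontable(a)"]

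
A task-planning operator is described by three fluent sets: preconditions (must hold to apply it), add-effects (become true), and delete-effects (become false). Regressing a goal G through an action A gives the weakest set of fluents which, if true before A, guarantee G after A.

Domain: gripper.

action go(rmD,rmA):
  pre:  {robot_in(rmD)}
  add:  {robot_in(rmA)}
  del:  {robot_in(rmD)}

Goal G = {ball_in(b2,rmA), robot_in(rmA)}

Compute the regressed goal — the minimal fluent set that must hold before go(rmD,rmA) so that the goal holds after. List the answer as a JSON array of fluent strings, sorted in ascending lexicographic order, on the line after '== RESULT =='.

Regress:
  G ∩ del = {}  (empty — regression defined)
  G \ add = {ball_in(b2,rmA), robot_in(rmA)} \ {robot_in(rmA)} = {ball_in(b2,rmA)}
  ∪ pre   = {ball_in(b2,rmA)} ∪ {robot_in(rmD)}
          = {ball_in(b2,rmA), robot_in(rmD)}

== RESULT ==
["ball_in(b2,rmA)", "robot_in(rmD)"]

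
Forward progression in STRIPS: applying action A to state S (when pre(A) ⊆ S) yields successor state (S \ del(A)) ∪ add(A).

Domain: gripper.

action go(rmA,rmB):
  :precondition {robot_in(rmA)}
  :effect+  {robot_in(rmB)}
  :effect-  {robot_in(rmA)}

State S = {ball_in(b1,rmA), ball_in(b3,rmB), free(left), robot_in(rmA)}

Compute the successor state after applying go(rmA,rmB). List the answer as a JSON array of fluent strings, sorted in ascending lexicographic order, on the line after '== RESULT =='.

Progress:
  pre ⊆ S: {robot_in(rmA)} ⊆ S  — applicable
  S \ del = {ball_in(b1,rmA), ball_in(b3,rmB), free(left)}
  ∪ add   = {ball_in(b1,rmA), ball_in(b3,rmB), free(left), robot_in(rmB)}

== RESULT ==
["ball_in(b1,rmA)", "ball_in(b3,rmB)", "free(left)", "robot_in(rmB)"]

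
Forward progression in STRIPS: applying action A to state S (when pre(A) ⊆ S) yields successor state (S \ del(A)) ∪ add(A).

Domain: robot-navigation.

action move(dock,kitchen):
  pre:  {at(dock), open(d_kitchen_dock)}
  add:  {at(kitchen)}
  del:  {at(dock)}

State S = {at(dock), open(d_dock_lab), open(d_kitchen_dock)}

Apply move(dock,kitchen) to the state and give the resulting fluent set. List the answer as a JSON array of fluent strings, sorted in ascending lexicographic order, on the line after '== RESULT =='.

Compute (S \ del) ∪ add:
  pre ⊆ S: {at(dock), open(d_kitchen_dock)} ⊆ S  — applicable
  S \ del = {open(d_dock_lab), open(d_kitchen_dock)}
  ∪ add   = {at(kitchen), open(d_dock_lab), open(d_kitchen_dock)}

== RESULT ==
["at(kitchen)", "open(d_dock_lab)", "open(d_kitchen_dock)"]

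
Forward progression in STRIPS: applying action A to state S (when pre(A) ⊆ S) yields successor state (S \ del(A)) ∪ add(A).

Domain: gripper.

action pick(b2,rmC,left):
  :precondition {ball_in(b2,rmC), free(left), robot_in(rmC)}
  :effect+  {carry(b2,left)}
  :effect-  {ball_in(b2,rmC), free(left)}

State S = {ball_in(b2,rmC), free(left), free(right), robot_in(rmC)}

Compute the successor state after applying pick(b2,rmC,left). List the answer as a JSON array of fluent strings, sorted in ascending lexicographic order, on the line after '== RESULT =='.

Compute (S \ del) ∪ add:
  pre ⊆ S: {ball_in(b2,rmC), free(left), robot_in(rmC)} ⊆ S  — applicable
  S \ del = {free(right), robot_in(rmC)}
  ∪ add   = {carry(b2,left), free(right), robot_in(rmC)}

== RESULT ==
["carry(b2,left)", "free(right)", "robot_in(rmC)"]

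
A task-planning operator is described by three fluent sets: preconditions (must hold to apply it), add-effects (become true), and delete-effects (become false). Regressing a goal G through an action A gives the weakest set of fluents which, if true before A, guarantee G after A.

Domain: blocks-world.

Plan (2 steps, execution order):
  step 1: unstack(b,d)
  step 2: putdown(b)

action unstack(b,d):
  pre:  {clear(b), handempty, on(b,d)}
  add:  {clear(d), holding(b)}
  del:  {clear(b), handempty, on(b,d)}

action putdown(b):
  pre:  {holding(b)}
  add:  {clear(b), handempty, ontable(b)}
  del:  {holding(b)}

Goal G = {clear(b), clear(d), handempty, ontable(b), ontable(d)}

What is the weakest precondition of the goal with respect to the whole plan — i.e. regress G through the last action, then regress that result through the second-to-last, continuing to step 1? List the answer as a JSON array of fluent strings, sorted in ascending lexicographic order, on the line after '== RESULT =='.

Regress step by step:
  through step 2 (putdown(b)): drop {clear(b), handempty, ontable(b)}, keep {clear(d), ontable(d)}, require {holding(b)}
    → {clear(d), holding(b), ontable(d)}
  through step 1 (unstack(b,d)): drop {clear(d), holding(b)}, keep {ontable(d)}, require {clear(b), handempty, on(b,d)}
    → {clear(b), handempty, on(b,d), ontable(d)}

== RESULT ==
["clear(b)", "handempty", "on(b,d)", "ontable(d)"]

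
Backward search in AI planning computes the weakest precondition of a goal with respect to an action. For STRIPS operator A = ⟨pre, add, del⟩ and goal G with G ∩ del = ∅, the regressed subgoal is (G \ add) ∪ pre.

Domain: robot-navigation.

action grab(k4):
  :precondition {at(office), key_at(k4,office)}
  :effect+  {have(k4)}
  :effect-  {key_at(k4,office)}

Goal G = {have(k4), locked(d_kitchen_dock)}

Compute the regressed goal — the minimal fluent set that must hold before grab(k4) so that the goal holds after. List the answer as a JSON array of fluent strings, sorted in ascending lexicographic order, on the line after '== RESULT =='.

Compute (G \ add) ∪ pre:
  G ∩ del = {}  (empty — regression defined)
  G \ add = {have(k4), locked(d_kitchen_dock)} \ {have(k4)} = {locked(d_kitchen_dock)}
  ∪ pre   = {locked(d_kitchen_dock)} ∪ {at(office), key_at(k4,office)}
          = {at(office), key_at(k4,office), locked(d_kitchen_dock)}

== RESULT ==
["at(office)", "key_at(k4,office)", "locked(d_kitchen_dock)"]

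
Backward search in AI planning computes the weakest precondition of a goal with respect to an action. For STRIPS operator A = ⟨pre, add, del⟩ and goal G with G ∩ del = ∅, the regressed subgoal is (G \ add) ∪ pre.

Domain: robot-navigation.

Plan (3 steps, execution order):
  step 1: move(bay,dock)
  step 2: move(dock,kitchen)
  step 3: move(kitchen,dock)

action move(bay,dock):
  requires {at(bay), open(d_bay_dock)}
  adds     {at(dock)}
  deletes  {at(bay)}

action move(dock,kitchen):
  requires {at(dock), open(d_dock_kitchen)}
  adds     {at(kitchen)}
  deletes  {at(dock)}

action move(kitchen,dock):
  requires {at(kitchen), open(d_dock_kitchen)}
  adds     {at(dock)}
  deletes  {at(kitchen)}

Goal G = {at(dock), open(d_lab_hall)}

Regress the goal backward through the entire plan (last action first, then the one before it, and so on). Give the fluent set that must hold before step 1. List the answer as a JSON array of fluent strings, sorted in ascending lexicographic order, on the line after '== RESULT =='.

Work backward from the goal:
  through step 3 (move(kitchen,dock)): drop {at(dock)}, keep {open(d_lab_hall)}, require {at(kitchen), open(d_dock_kitchen)}
    → {at(kitchen), open(d_dock_kitchen), open(d_lab_hall)}
  through step 2 (move(dock,kitchen)): drop {at(kitchen)}, keep {open(d_dock_kitchen), open(d_lab_hall)}, require {at(dock), open(d_dock_kitchen)}
    → {at(dock), open(d_dock_kitchen), open(d_lab_hall)}
  through step 1 (move(bay,dock)): drop {at(dock)}, keep {open(d_dock_kitchen), open(d_lab_hall)}, require {at(bay), open(d_bay_dock)}
    → {at(bay), open(d_bay_dock), open(d_dock_kitchen), open(d_lab_hall)}

== RESULT ==
["at(bay)", "open(d_bay_dock)", "open(d_dock_kitchen)", "open(d_lab_hall)"]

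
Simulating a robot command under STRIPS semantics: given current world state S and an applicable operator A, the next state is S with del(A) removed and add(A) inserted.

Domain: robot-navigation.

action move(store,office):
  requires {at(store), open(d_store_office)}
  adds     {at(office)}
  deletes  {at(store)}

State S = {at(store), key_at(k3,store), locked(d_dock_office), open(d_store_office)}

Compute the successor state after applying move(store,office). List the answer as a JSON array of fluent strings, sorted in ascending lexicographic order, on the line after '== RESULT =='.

Progress:
  pre ⊆ S: {at(store), open(d_store_office)} ⊆ S  — applicable
  S \ del = {key_at(k3,store), locked(d_dock_office), open(d_store_office)}
  ∪ add   = {at(office), key_at(k3,store), locked(d_dock_office), open(d_store_office)}

== RESULT ==
["at(office)", "key_at(k3,store)", "locked(d_dock_office)", "open(d_store_office)"]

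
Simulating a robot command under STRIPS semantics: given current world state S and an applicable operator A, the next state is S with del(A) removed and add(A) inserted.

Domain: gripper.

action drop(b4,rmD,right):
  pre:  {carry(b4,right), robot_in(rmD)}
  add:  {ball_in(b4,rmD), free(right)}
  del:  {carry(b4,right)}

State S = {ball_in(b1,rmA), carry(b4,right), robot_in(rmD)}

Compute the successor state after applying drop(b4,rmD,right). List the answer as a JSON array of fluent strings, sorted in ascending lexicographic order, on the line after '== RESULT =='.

Progress:
  pre ⊆ S: {carry(b4,right), robot_in(rmD)} ⊆ S  — applicable
  S \ del = {ball_in(b1,rmA), robot_in(rmD)}
  ∪ add   = {ball_in(b1,rmA), ball_in(b4,rmD), free(right), robot_in(rmD)}

== RESULT ==
["ball_in(b1,rmA)", "ball_in(b4,rmD)", "free(right)", "robot_in(rmD)"]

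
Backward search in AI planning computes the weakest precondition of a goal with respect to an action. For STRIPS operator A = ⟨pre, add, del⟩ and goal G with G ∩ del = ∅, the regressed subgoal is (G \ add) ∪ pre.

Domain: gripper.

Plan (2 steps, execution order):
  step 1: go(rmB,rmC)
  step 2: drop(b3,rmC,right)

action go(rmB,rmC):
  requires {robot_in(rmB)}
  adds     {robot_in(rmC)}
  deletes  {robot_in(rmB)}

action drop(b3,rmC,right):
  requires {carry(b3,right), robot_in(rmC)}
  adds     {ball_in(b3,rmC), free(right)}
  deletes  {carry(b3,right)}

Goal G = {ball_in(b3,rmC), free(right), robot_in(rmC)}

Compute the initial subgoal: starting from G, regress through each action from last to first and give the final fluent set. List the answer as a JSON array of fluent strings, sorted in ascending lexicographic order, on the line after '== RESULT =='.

Regress step by step:
  through step 2 (drop(b3,rmC,right)): drop {ball_in(b3,rmC), free(right)}, keep {robot_in(rmC)}, require {carry(b3,right), robot_in(rmC)}
    → {carry(b3,right), robot_in(rmC)}
  through step 1 (go(rmB,rmC)): drop {robot_in(rmC)}, keep {carry(b3,right)}, require {robot_in(rmB)}
    → {carry(b3,right), robot_in(rmB)}

== RESULT ==
["carry(b3,right)", "robot_in(rmB)"]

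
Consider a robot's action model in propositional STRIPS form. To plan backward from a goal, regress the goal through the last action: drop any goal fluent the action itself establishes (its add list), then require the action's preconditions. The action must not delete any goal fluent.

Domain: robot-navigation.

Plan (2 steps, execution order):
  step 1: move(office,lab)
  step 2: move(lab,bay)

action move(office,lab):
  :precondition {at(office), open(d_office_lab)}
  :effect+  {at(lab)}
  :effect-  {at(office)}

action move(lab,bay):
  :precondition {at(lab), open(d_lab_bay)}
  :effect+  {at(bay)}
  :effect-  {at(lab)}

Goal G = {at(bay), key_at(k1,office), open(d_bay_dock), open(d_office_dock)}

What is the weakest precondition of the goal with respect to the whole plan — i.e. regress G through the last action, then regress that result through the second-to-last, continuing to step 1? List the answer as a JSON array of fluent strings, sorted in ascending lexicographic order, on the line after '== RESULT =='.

Work backward from the goal:
  through step 2 (move(lab,bay)): drop {at(bay)}, keep {key_at(k1,office), open(d_bay_dock), open(d_office_dock)}, require {at(lab), open(d_lab_bay)}
    → {at(lab), key_at(k1,office), open(d_bay_dock), open(d_lab_bay), open(d_office_dock)}
  through step 1 (move(office,lab)): drop {at(lab)}, keep {key_at(k1,office), open(d_bay_dock), open(d_lab_bay), open(d_office_dock)}, require {at(office), open(d_office_lab)}
    → {at(office), key_at(k1,office), open(d_bay_dock), open(d_lab_bay), open(d_office_dock), open(d_office_lab)}

== RESULT ==
["at(office)", "key_at(k1,office)", "open(d_bay_dock)", "open(d_lab_bay)", "open(d_office_dock)", "open(d_office_lab)"]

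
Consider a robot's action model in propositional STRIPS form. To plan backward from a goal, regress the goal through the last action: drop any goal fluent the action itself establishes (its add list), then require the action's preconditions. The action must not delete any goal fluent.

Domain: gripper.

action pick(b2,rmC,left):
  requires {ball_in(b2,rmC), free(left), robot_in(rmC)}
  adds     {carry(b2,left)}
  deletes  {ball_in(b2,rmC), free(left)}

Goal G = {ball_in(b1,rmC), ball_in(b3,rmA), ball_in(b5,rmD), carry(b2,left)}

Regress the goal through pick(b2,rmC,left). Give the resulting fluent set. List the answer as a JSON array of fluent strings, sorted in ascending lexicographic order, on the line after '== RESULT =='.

Compute (G \ add) ∪ pre:
  G ∩ del = {}  (empty — regression defined)
  G \ add = {ball_in(b1,rmC), ball_in(b3,rmA), ball_in(b5,rmD), carry(b2,left)} \ {carry(b2,left)} = {ball_in(b1,rmC), ball_in(b3,rmA), ball_in(b5,rmD)}
  ∪ pre   = {ball_in(b1,rmC), ball_in(b3,rmA), ball_in(b5,rmD)} ∪ {ball_in(b2,rmC), free(left), robot_in(rmC)}
          = {ball_in(b1,rmC), ball_in(b2,rmC), ball_in(b3,rmA), ball_in(b5,rmD), free(left), robot_in(rmC)}

== RESULT ==
["ball_in(b1,rmC)", "ball_in(b2,rmC)", "ball_in(b3,rmA)", "ball_in(b5,rmD)", "free(left)", "robot_in(rmC)"]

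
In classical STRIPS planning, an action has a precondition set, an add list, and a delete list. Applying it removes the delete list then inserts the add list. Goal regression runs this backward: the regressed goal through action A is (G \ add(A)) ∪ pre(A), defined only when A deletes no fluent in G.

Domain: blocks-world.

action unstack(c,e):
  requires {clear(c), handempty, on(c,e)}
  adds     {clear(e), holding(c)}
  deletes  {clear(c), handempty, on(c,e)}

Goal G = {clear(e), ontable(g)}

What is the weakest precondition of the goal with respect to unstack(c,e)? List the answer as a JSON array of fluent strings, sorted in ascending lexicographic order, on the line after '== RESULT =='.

Compute (G \ add) ∪ pre:
  G ∩ del = {}  (empty — regression defined)
  G \ add = {clear(e), ontable(g)} \ {clear(e), holding(c)} = {ontable(g)}
  ∪ pre   = {ontable(g)} ∪ {clear(c), handempty, on(c,e)}
          = {clear(c), handempty, on(c,e), ontable(g)}

== RESULT ==
["clear(c)", "handempty", "on(c,e)", "ontable(g)"]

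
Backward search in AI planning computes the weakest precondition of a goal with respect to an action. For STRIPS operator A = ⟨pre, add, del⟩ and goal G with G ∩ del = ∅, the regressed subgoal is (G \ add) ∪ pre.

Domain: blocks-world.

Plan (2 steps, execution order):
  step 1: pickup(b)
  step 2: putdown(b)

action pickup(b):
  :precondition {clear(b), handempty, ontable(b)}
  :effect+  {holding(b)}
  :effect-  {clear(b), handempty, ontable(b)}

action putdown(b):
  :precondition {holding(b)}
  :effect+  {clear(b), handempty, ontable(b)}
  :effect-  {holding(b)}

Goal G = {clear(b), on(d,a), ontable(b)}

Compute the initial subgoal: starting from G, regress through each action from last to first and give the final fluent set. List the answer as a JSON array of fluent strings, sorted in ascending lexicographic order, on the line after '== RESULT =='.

Regress step by step:
  through step 2 (putdown(b)): drop {clear(b), ontable(b)}, keep {on(d,a)}, require {holding(b)}
    → {holding(b), on(d,a)}
  through step 1 (pickup(b)): drop {holding(b)}, keep {on(d,a)}, require {clear(b), handempty, ontable(b)}
    → {clear(b), handempty, on(d,a), ontable(b)}

== RESULT ==
["clear(b)", "handempty", "on(d,a)", "ontable(b)"]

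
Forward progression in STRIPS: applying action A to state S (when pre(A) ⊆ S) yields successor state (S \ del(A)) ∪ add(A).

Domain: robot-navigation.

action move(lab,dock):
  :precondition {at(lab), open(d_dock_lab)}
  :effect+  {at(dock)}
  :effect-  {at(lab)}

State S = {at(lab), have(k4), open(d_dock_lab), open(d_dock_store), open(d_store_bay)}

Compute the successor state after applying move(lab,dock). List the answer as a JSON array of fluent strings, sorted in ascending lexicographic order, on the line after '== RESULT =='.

Progress:
  pre ⊆ S: {at(lab), open(d_dock_lab)} ⊆ S  — applicable
  S \ del = {have(k4), open(d_dock_lab), open(d_dock_store), open(d_store_bay)}
  ∪ add   = {at(dock), have(k4), open(d_dock_lab), open(d_dock_store), open(d_store_bay)}

== RESULT ==
["at(dock)", "have(k4)", "open(d_dock_lab)", "open(d_dock_store)", "open(d_store_bay)"]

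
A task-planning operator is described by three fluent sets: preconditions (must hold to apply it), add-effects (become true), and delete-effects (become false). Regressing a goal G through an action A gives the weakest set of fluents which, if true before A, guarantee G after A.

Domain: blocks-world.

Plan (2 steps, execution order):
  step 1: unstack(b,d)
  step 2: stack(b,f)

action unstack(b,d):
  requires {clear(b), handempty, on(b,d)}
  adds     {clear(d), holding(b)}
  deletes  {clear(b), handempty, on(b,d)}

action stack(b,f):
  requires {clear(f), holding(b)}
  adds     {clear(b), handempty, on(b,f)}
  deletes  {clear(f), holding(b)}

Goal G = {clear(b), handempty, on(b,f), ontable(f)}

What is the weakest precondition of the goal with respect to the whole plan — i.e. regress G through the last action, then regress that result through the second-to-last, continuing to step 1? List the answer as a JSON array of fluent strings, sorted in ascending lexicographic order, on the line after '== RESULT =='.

Regress step by step:
  through step 2 (stack(b,f)): drop {clear(b), handempty, on(b,f)}, keep {ontable(f)}, require {clear(f), holding(b)}
    → {clear(f), holding(b), ontable(f)}
  through step 1 (unstack(b,d)): drop {holding(b)}, keep {clear(f), ontable(f)}, require {clear(b), handempty, on(b,d)}
    → {clear(b), clear(f), handempty, on(b,d), ontable(f)}

== RESULT ==
["clear(b)", "clear(f)", "handempty", "on(b,d)", "ontable(f)"]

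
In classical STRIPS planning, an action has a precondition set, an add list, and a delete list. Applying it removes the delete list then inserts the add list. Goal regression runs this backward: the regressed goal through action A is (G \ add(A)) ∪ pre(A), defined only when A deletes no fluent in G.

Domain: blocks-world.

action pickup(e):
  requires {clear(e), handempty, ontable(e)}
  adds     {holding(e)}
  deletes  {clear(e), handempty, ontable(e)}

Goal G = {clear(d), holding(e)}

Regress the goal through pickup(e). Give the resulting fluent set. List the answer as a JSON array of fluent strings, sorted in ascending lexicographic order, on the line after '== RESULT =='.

Regress:
  G ∩ del = {}  (empty — regression defined)
  G \ add = {clear(d), holding(e)} \ {holding(e)} = {clear(d)}
  ∪ pre   = {clear(d)} ∪ {clear(e), handempty, ontable(e)}
          = {clear(d), clear(e), handempty, ontable(e)}

== RESULT ==
["clear(d)", "clear(e)", "handempty", "ontable(e)"]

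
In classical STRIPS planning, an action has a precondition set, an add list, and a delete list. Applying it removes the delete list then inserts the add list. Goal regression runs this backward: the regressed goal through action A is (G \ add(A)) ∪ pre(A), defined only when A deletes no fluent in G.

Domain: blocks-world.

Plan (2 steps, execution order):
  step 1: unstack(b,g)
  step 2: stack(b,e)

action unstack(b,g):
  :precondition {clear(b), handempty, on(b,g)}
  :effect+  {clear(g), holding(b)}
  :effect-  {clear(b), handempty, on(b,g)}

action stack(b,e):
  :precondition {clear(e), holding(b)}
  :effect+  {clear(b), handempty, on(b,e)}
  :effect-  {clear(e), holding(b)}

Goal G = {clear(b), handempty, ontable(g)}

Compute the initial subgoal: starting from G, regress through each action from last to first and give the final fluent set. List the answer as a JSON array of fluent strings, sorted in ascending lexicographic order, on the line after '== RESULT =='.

Regress step by step:
  through step 2 (stack(b,e)): drop {clear(b), handempty}, keep {ontable(g)}, require {clear(e), holding(b)}
    → {clear(e), holding(b), ontable(g)}
  through step 1 (unstack(b,g)): drop {holding(b)}, keep {clear(e), ontable(g)}, require {clear(b), handempty, on(b,g)}
    → {clear(b), clear(e), handempty, on(b,g), ontable(g)}

== RESULT ==
["clear(b)", "clear(e)", "handempty", "on(b,g)", "ontable(g)"]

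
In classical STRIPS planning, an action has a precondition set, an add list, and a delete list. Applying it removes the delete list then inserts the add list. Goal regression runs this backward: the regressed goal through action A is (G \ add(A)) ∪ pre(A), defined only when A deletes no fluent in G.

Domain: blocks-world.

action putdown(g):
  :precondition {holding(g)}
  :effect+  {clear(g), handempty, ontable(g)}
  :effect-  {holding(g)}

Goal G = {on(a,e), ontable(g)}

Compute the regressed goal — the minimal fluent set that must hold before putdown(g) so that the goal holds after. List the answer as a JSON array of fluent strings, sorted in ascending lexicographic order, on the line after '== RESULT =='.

Compute (G \ add) ∪ pre:
  G ∩ del = {}  (empty — regression defined)
  G \ add = {on(a,e), ontable(g)} \ {clear(g), handempty, ontable(g)} = {on(a,e)}
  ∪ pre   = {on(a,e)} ∪ {holding(g)}
          = {holding(g), on(a,e)}

== RESULT ==
["holding(g)", "on(a,e)"]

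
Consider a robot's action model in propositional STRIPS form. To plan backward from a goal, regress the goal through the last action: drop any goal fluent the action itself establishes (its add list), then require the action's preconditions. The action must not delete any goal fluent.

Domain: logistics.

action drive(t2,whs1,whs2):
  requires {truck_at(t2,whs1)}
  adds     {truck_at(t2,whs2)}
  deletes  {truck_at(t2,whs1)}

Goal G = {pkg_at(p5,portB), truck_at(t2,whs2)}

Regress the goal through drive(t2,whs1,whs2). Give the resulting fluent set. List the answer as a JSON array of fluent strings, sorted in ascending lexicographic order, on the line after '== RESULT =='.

Compute (G \ add) ∪ pre:
  G ∩ del = {}  (empty — regression defined)
  G \ add = {pkg_at(p5,portB), truck_at(t2,whs2)} \ {truck_at(t2,whs2)} = {pkg_at(p5,portB)}
  ∪ pre   = {pkg_at(p5,portB)} ∪ {truck_at(t2,whs1)}
          = {pkg_at(p5,portB), truck_at(t2,whs1)}

== RESULT ==
["pkg_at(p5,portB)", "truck_at(t2,whs1)"]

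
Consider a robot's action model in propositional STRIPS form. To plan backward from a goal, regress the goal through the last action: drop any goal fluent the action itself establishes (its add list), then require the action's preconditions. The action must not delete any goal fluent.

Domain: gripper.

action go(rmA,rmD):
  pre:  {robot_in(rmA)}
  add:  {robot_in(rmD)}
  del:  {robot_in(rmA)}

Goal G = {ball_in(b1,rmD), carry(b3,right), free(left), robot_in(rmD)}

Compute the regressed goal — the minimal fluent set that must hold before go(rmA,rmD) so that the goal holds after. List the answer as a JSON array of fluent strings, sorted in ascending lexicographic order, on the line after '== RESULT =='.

Compute (G \ add) ∪ pre:
  G ∩ del = {}  (empty — regression defined)
  G \ add = {ball_in(b1,rmD), carry(b3,right), free(left), robot_in(rmD)} \ {robot_in(rmD)} = {ball_in(b1,rmD), carry(b3,right), free(left)}
  ∪ pre   = {ball_in(b1,rmD), carry(b3,right), free(left)} ∪ {robot_in(rmA)}
          = {ball_in(b1,rmD), carry(b3,right), free(left), robot_in(rmA)}

== RESULT ==
["ball_in(b1,rmD)", "carry(b3,right)", "free(left)", "robot_in(rmA)"]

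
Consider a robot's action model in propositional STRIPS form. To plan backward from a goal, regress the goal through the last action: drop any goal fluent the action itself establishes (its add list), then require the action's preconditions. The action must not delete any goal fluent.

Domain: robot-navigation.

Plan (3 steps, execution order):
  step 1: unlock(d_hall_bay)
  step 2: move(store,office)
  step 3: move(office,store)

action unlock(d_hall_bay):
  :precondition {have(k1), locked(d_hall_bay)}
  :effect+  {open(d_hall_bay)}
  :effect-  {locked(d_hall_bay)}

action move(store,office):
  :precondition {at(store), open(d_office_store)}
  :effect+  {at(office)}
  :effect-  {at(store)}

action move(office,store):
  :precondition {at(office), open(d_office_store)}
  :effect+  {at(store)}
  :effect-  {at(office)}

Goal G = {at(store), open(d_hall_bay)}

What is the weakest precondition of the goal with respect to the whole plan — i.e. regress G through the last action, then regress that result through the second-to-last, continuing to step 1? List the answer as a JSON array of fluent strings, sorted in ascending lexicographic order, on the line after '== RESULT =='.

Regress step by step:
  through step 3 (move(office,store)): drop {at(store)}, keep {open(d_hall_bay)}, require {at(office), open(d_office_store)}
    → {at(office), open(d_hall_bay), open(d_office_store)}
  through step 2 (move(store,office)): drop {at(office)}, keep {open(d_hall_bay), open(d_office_store)}, require {at(store), open(d_office_store)}
    → {at(store), open(d_hall_bay), open(d_office_store)}
  through step 1 (unlock(d_hall_bay)): drop {open(d_hall_bay)}, keep {at(store), open(d_office_store)}, require {have(k1), locked(d_hall_bay)}
    → {at(store), have(k1), locked(d_hall_bay), open(d_office_store)}

== RESULT ==
["at(store)", "have(k1)", "locked(d_hall_bay)", "open(d_office_store)"]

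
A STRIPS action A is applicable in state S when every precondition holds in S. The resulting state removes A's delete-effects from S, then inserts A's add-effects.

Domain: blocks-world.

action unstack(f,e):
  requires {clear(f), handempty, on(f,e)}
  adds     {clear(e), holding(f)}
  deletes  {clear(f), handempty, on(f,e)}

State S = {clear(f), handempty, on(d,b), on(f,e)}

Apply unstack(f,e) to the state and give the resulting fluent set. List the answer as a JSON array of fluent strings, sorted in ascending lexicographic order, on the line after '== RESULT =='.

Compute (S \ del) ∪ add:
  pre ⊆ S: {clear(f), handempty, on(f,e)} ⊆ S  — applicable
  S \ del = {on(d,b)}
  ∪ add   = {clear(e), holding(f), on(d,b)}

== RESULT ==
["clear(e)", "holding(f)", "on(d,b)"]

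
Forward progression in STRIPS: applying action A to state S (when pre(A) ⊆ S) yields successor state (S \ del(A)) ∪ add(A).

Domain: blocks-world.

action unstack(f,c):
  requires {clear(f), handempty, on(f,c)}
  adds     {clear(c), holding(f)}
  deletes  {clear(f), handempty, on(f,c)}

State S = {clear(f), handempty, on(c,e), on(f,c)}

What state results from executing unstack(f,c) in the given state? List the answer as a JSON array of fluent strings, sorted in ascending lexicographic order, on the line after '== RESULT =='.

Compute (S \ del) ∪ add:
  pre ⊆ S: {clear(f), handempty, on(f,c)} ⊆ S  — applicable
  S \ del = {on(c,e)}
  ∪ add   = {clear(c), holding(f), on(c,e)}

== RESULT ==
["clear(c)", "holding(f)", "on(c,e)"]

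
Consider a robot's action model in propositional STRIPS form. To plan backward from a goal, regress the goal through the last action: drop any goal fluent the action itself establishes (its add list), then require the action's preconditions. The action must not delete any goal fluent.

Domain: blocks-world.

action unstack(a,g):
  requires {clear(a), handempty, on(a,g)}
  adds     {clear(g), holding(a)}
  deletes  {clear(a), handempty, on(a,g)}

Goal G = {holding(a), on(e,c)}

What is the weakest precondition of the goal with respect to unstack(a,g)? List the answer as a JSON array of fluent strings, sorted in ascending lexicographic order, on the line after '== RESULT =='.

Regress:
  G ∩ del = {}  (empty — regression defined)
  G \ add = {holding(a), on(e,c)} \ {clear(g), holding(a)} = {on(e,c)}
  ∪ pre   = {on(e,c)} ∪ {clear(a), handempty, on(a,g)}
          = {clear(a), handempty, on(a,g), on(e,c)}

== RESULT ==
["clear(a)", "handempty", "on(a,g)", "on(e,c)"]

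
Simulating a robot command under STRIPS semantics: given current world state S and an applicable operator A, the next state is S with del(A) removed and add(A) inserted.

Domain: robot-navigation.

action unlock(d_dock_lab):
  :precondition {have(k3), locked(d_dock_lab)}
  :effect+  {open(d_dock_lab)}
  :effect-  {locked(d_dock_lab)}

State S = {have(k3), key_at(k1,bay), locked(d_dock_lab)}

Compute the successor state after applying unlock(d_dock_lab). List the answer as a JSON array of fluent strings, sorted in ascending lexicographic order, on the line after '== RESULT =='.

Compute (S \ del) ∪ add:
  pre ⊆ S: {have(k3), locked(d_dock_lab)} ⊆ S  — applicable
  S \ del = {have(k3), key_at(k1,bay)}
  ∪ add   = {have(k3), key_at(k1,bay), open(d_dock_lab)}

== RESULT ==
["have(k3)", "key_at(k1,bay)", "open(d_dock_lab)"]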